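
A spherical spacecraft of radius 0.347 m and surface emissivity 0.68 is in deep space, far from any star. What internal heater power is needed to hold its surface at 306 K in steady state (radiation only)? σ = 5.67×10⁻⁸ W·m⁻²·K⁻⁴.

P = εσ·4πr²·T⁴.
4πr² = 1.513 m²; T⁴ = 8.768×10⁹ K⁴.
P = 0.68·5.67×10⁻⁸·1.513·8.768×10⁹.

P ≈ 512 W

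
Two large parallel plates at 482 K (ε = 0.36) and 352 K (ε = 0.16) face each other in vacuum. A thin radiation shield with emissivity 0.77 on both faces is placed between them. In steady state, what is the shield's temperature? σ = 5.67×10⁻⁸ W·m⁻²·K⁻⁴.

T_s ≈ 452 K

In steady state the net flux on the hot side equals that on the cold side.
σ(T₁⁴−T_s⁴)/D₁ = σ(T_s⁴−T₂⁴)/D₂, with D₁ = 1/ε₁+1/ε_s−1 = 3.076, D₂ = 1/ε_s+1/ε₂−1 = 6.549.
Solve for T_s⁴: T_s⁴ = (D₂·T₁⁴ + D₁·T₂⁴)/(D₁+D₂) = 4.163×10¹⁰ K⁴.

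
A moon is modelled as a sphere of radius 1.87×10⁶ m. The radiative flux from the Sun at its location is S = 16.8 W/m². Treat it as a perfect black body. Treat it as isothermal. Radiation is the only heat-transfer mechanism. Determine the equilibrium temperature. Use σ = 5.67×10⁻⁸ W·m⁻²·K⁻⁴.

T ≈ 92.8 K

At equilibrium, absorbed power = emitted power.
Absorbing cross-section = πr² = 1.099×10¹³ m²; emitting surface = 4πr² = 4.394×10¹³ m² (ratio 4).
S·A_cross = εσ·A_surf·T⁴  ⇒  T⁴ = S/(4σ).
T⁴ = 1.00·16.8/(4·5.67×10⁻⁸) = 7.407×10⁷ K⁴.
T = (7.407×10⁷)^(1/4).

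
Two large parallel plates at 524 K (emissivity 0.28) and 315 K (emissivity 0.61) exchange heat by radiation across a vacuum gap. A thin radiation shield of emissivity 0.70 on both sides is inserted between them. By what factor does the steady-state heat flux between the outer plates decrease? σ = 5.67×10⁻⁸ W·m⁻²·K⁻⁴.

Without shield: q₀ = σΔ(T⁴)/(1/ε₁+1/ε₂−1) with denominator 4.211.
With shield the two gaps are in series; the resistances add: (1/ε₁+1/ε_s−1)+(1/ε_s+1/ε₂−1) = 4.000+2.068 = 6.068.
Heat-flux ratio q₀/q = 6.068/4.211.

factor ≈ 1.44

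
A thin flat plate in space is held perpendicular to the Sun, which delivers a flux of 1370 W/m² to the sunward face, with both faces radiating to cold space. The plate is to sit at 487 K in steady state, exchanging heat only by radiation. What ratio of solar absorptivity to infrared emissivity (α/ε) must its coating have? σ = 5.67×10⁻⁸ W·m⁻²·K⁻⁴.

Balance: αS·A = εσ·2A·T⁴ ⇒ α/ε = 2σT⁴/S.
α/ε = 2·5.67×10⁻⁸·(487)⁴/1370 = 2·5.67×10⁻⁸·5.625×10¹⁰/1370.

α/ε ≈ 4.66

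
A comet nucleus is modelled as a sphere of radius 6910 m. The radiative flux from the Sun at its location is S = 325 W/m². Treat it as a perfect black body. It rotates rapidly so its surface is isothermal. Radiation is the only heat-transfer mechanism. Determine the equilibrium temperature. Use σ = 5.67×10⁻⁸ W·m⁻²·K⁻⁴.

At equilibrium, absorbed power = emitted power.
Absorbing cross-section = πr² = 1.500×10⁸ m²; emitting surface = 4πr² = 6.000×10⁸ m² (ratio 4).
S·A_cross = εσ·A_surf·T⁴  ⇒  T⁴ = S/(4σ).
T⁴ = 1.00·325/(4·5.67×10⁻⁸) = 1.433×10⁹ K⁴.
T = (1.433×10⁹)^(1/4).

T ≈ 195 K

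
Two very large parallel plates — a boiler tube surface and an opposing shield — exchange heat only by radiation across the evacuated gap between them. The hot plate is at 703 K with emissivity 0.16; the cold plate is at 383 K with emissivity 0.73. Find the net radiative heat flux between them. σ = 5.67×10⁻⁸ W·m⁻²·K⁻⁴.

q ≈ 1910 W/m²

For two infinite grey parallel plates, q = σ(T₁⁴ − T₂⁴)/(1/ε₁ + 1/ε₂ − 1).
T₁⁴ − T₂⁴ = 2.442×10¹¹ − 2.152×10¹⁰ = 2.227×10¹¹ K⁴.
1/ε₁ + 1/ε₂ − 1 = 6.250 + 1.370 − 1 = 6.620.
q = 5.67×10⁻⁸ × 2.227×10¹¹ / 6.620.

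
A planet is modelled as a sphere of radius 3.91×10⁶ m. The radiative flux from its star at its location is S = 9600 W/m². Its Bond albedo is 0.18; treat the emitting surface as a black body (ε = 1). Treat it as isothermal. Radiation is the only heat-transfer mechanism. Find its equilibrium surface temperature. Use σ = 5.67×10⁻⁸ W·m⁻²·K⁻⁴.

T ≈ 432 K

At equilibrium, absorbed power = emitted power.
Absorbing cross-section = πr² = 4.803×10¹³ m²; emitting surface = 4πr² = 1.921×10¹⁴ m² (ratio 4).
(1−a)S·A_cross = εσ·A_surf·T⁴  ⇒  T⁴ = (1−a)S/(4σ).
T⁴ = 0.820·9600/(4·5.67×10⁻⁸) = 3.471×10¹⁰ K⁴.
T = (3.471×10¹⁰)^(1/4).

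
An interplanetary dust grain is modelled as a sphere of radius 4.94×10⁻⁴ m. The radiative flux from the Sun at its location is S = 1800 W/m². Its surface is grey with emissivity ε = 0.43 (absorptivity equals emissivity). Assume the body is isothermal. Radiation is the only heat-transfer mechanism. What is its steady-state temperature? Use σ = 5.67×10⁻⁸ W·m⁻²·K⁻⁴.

T ≈ 298 K

At equilibrium, absorbed power = emitted power.
Absorbing cross-section = πr² = 7.667×10⁻⁷ m²; emitting surface = 4πr² = 3.067×10⁻⁶ m² (ratio 4).
εS·A_cross = εσ·A_surf·T⁴  ⇒  T⁴ = S/(4σ)   (ε cancels).
T⁴ = 1800/(4·5.67×10⁻⁸) = 7.937×10⁹ K⁴.
T = (7.937×10⁹)^(1/4).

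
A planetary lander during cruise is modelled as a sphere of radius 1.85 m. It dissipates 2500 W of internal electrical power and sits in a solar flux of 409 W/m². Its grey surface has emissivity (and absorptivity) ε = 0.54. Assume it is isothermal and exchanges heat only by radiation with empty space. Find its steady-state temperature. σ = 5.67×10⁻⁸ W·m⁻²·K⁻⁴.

At steady state, absorbed solar power + internal power = radiated power.
Absorbed: α·S·A_cross = 0.54·409·10.75 = 2375 W (cross-section πr²).
Total input = 2375 + 2500 = 4875 W.
Radiated: εσ·A_surf·T⁴ with A_surf = 4πr² = 43.01 m².
T⁴ = 4875/(0.54·5.67×10⁻⁸·43.01) = 3.702×10⁹ K⁴.

T ≈ 247 K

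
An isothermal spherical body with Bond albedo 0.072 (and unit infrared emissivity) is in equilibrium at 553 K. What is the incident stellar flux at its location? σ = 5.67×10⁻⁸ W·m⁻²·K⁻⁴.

S ≈ 22900 W/m²

(1−a)S·πr² = σ·4πr²·T⁴ ⇒ S = 4σT⁴/(1−a).
S = 4·5.67×10⁻⁸·9.352×10¹⁰/0.928.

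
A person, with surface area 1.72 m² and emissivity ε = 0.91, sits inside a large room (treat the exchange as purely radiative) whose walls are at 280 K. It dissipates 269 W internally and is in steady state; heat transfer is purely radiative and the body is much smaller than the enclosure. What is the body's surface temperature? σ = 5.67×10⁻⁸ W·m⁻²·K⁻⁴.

T ≈ 310 K

For a small grey body in a large enclosure, net radiated power = εσA(T⁴ − T_w⁴).
Steady state: P = εσA(T⁴ − T_w⁴) with A = 1.72 m².
T⁴ = P/(εσA) + T_w⁴ = 269/(0.91·5.67×10⁻⁸·1.720) + (280)⁴
    = 3.031×10⁹ + 6.147×10⁹ = 9.178×10⁹ K⁴.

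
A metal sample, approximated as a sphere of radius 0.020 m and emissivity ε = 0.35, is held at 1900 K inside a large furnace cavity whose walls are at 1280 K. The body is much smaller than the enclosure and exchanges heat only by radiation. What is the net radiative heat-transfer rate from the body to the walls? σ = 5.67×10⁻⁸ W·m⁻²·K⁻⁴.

P_net ≈ 1030 W

For a small grey body in a large enclosure: P_net = εσA(T_body⁴ − T_wall⁴).
A = 4πr² = 0.005027 m²; T_body⁴ − T_wall⁴ = 1.303×10¹³ − 2.684×10¹² = 1.035×10¹³ K⁴.
|P_net| = 0.35·5.67×10⁻⁸·0.005027·1.035×10¹³.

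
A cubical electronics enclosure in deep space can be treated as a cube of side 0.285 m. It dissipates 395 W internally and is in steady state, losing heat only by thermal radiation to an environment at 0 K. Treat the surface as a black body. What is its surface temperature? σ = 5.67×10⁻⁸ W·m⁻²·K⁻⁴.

Steady state: internal power = radiated power, P = εσA T⁴.
Radiating area A = 6L² = 0.4873 m².
T⁴ = P/(εσA) = 395/(1.0·5.67×10⁻⁸·0.4873) = 1.429×10¹⁰ K⁴.
T = (1.429×10¹⁰)^(1/4).

T ≈ 346 K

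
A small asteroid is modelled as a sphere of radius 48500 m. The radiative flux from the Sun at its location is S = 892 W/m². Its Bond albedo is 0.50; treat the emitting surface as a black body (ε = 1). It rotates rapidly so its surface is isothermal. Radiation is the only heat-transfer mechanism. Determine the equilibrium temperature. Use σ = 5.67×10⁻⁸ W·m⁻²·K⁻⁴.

At equilibrium, absorbed power = emitted power.
Absorbing cross-section = πr² = 7.390×10⁹ m²; emitting surface = 4πr² = 2.956×10¹⁰ m² (ratio 4).
(1−a)S·A_cross = εσ·A_surf·T⁴  ⇒  T⁴ = (1−a)S/(4σ).
T⁴ = 0.500·892/(4·5.67×10⁻⁸) = 1.966×10⁹ K⁴.
T = (1.966×10⁹)^(1/4).

T ≈ 211 K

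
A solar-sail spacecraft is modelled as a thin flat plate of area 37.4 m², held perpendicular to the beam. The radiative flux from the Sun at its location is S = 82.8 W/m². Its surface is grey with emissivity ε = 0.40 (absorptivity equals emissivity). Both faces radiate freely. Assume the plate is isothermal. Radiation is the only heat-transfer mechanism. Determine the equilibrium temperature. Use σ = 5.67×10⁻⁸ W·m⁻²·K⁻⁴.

At equilibrium, absorbed power = emitted power.
Absorbing cross-section = A = 37.40 m²; emitting surface = 2A = 74.80 m² (ratio 2).
εS·A_cross = εσ·A_surf·T⁴  ⇒  T⁴ = S/(2σ)   (ε cancels).
T⁴ = 82.8/(2·5.67×10⁻⁸) = 7.302×10⁸ K⁴.
T = (7.302×10⁸)^(1/4).

T ≈ 164 K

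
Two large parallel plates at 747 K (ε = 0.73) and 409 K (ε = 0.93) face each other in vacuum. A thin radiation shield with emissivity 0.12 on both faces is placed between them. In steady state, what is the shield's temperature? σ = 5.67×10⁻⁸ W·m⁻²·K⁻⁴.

T_s ≈ 639 K

In steady state the net flux on the hot side equals that on the cold side.
σ(T₁⁴−T_s⁴)/D₁ = σ(T_s⁴−T₂⁴)/D₂, with D₁ = 1/ε₁+1/ε_s−1 = 8.703, D₂ = 1/ε_s+1/ε₂−1 = 8.409.
Solve for T_s⁴: T_s⁴ = (D₂·T₁⁴ + D₁·T₂⁴)/(D₁+D₂) = 1.672×10¹¹ K⁴.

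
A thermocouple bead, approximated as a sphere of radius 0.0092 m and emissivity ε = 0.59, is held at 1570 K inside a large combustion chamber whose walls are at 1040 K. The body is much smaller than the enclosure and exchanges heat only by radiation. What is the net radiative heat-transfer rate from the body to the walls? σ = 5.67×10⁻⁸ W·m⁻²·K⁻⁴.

For a small grey body in a large enclosure: P_net = εσA(T_body⁴ − T_wall⁴).
A = 4πr² = 0.001064 m²; T_body⁴ − T_wall⁴ = 6.076×10¹² − 1.170×10¹² = 4.906×10¹² K⁴.
|P_net| = 0.59·5.67×10⁻⁸·0.001064·4.906×10¹².

P_net ≈ 175 W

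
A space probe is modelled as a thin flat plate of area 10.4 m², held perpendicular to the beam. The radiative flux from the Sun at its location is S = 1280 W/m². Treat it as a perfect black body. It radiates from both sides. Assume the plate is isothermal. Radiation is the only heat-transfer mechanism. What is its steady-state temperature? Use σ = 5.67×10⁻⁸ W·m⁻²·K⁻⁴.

T ≈ 326 K

At equilibrium, absorbed power = emitted power.
Absorbing cross-section = A = 10.40 m²; emitting surface = 2A = 20.80 m² (ratio 2).
S·A_cross = εσ·A_surf·T⁴  ⇒  T⁴ = S/(2σ).
T⁴ = 1.00·1280/(2·5.67×10⁻⁸) = 1.129×10¹⁰ K⁴.
T = (1.129×10¹⁰)^(1/4).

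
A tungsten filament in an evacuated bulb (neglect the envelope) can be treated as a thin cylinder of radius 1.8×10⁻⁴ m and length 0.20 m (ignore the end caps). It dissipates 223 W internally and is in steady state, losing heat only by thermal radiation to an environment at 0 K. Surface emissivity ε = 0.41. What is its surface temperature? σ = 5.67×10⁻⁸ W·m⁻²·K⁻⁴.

T ≈ 2550 K

Steady state: internal power = radiated power, P = εσA T⁴.
Radiating area A = 2πrL = 2.262×10⁻⁴ m².
T⁴ = P/(εσA) = 223/(0.41·5.67×10⁻⁸·2.262×10⁻⁴) = 4.241×10¹³ K⁴.
T = (4.241×10¹³)^(1/4).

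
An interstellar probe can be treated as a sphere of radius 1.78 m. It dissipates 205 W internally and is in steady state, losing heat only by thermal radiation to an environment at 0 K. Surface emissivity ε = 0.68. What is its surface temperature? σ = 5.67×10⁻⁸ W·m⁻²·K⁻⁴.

T ≈ 107 K

Steady state: internal power = radiated power, P = εσA T⁴.
Radiating area A = 4πr² = 39.82 m².
T⁴ = P/(εσA) = 205/(0.68·5.67×10⁻⁸·39.82) = 1.335×10⁸ K⁴.
T = (1.335×10⁸)^(1/4).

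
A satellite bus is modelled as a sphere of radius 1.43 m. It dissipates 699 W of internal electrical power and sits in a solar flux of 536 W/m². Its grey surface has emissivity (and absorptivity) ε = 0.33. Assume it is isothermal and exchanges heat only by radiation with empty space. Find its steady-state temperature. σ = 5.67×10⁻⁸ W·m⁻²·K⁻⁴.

At steady state, absorbed solar power + internal power = radiated power.
Absorbed: α·S·A_cross = 0.33·536·6.424 = 1136 W (cross-section πr²).
Total input = 1136 + 699 = 1835 W.
Radiated: εσ·A_surf·T⁴ with A_surf = 4πr² = 25.70 m².
T⁴ = 1835/(0.33·5.67×10⁻⁸·25.70) = 3.817×10⁹ K⁴.

T ≈ 249 K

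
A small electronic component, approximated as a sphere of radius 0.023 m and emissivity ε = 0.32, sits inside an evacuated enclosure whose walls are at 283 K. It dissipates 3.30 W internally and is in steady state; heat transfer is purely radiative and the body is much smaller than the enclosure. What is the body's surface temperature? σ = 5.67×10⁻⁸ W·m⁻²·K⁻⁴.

For a small grey body in a large enclosure, net radiated power = εσA(T⁴ − T_w⁴).
Steady state: P = εσA(T⁴ − T_w⁴) with A = 4πr² = 0.006648 m².
T⁴ = P/(εσA) + T_w⁴ = 3.30/(0.32·5.67×10⁻⁸·0.006648) + (283)⁴
    = 2.736×10¹⁰ + 6.414×10⁹ = 3.377×10¹⁰ K⁴.

T ≈ 429 K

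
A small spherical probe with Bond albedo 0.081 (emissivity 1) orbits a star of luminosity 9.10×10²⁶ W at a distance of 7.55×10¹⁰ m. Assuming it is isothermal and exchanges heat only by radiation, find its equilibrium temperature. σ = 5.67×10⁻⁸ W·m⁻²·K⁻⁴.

T ≈ 476 K

First find the stellar flux at distance d: S = L/(4πd²) = 9.10×10²⁶/(4π·(7.55×10¹⁰)²) = 12700 W/m².
For an isothermal sphere, absorbed (1−a)S·πr² = emitted σ·4πr²·T⁴, so T⁴ = (1−a)S/(4σ).
T⁴ = 0.919·12700/(4·5.67×10⁻⁸) = 5.148×10¹⁰ K⁴.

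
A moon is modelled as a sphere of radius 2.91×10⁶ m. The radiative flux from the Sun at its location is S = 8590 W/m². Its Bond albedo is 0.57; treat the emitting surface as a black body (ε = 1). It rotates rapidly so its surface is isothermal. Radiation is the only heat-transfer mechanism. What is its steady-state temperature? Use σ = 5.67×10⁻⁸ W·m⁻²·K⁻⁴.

At equilibrium, absorbed power = emitted power.
Absorbing cross-section = πr² = 2.660×10¹³ m²; emitting surface = 4πr² = 1.064×10¹⁴ m² (ratio 4).
(1−a)S·A_cross = εσ·A_surf·T⁴  ⇒  T⁴ = (1−a)S/(4σ).
T⁴ = 0.430·8590/(4·5.67×10⁻⁸) = 1.629×10¹⁰ K⁴.
T = (1.629×10¹⁰)^(1/4).

T ≈ 357 K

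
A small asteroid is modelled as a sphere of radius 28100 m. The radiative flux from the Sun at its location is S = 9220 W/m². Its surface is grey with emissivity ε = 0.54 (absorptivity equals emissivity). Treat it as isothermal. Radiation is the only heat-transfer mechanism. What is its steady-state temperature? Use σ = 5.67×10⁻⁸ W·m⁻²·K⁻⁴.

T ≈ 449 K

At equilibrium, absorbed power = emitted power.
Absorbing cross-section = πr² = 2.481×10⁹ m²; emitting surface = 4πr² = 9.923×10⁹ m² (ratio 4).
εS·A_cross = εσ·A_surf·T⁴  ⇒  T⁴ = S/(4σ)   (ε cancels).
T⁴ = 9220/(4·5.67×10⁻⁸) = 4.065×10¹⁰ K⁴.
T = (4.065×10¹⁰)^(1/4).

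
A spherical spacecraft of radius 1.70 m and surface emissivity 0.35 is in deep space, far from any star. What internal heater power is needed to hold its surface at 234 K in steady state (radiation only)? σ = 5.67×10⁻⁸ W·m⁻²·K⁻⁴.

P ≈ 2160 W

P = εσ·4πr²·T⁴.
4πr² = 36.32 m²; T⁴ = 2.998×10⁹ K⁴.
P = 0.35·5.67×10⁻⁸·36.32·2.998×10⁹.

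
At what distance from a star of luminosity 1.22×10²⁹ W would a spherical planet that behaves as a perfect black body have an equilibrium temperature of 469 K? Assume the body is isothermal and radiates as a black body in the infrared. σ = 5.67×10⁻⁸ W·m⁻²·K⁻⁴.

For an isothermal black-emitting sphere, (1−a)S·πr² = σ·4πr²·T⁴ ⇒ S = 4σT⁴/(1−a).
S = 4·5.67×10⁻⁸·(469)⁴/1.00 = 10970 W/m².
Flux falls as S = L/(4πd²), so d = √(L/(4πS)) = √(1.22×10²⁹/(4π·10970)).

d ≈ 9.41×10¹¹ m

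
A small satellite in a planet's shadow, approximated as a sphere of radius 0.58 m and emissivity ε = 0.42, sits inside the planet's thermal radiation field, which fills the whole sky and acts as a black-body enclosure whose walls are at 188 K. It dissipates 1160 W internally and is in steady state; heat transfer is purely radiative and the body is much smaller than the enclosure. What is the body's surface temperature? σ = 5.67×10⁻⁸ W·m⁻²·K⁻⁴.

T ≈ 336 K

For a small grey body in a large enclosure, net radiated power = εσA(T⁴ − T_w⁴).
Steady state: P = εσA(T⁴ − T_w⁴) with A = 4πr² = 4.227 m².
T⁴ = P/(εσA) + T_w⁴ = 1160/(0.42·5.67×10⁻⁸·4.227) + (188)⁴
    = 1.152×10¹⁰ + 1.249×10⁹ = 1.277×10¹⁰ K⁴.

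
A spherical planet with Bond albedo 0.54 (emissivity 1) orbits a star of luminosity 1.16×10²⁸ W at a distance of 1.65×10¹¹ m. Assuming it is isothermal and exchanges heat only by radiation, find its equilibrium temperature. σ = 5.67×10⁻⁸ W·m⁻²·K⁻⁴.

T ≈ 512 K

First find the stellar flux at distance d: S = L/(4πd²) = 1.16×10²⁸/(4π·(1.65×10¹¹)²) = 33910 W/m².
For an isothermal sphere, absorbed (1−a)S·πr² = emitted σ·4πr²·T⁴, so T⁴ = (1−a)S/(4σ).
T⁴ = 0.460·33910/(4·5.67×10⁻⁸) = 6.877×10¹⁰ K⁴.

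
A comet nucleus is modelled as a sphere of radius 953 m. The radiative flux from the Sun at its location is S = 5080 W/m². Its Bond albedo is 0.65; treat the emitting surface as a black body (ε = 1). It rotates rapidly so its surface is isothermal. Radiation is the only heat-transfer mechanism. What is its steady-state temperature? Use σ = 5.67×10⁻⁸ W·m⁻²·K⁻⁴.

T ≈ 298 K

At equilibrium, absorbed power = emitted power.
Absorbing cross-section = πr² = 2.853×10⁶ m²; emitting surface = 4πr² = 1.141×10⁷ m² (ratio 4).
(1−a)S·A_cross = εσ·A_surf·T⁴  ⇒  T⁴ = (1−a)S/(4σ).
T⁴ = 0.350·5080/(4·5.67×10⁻⁸) = 7.840×10⁹ K⁴.
T = (7.840×10⁹)^(1/4).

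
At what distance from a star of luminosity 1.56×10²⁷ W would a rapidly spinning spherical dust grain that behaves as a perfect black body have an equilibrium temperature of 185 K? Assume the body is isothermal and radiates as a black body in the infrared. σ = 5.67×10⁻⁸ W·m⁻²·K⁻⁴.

For an isothermal black-emitting sphere, (1−a)S·πr² = σ·4πr²·T⁴ ⇒ S = 4σT⁴/(1−a).
S = 4·5.67×10⁻⁸·(185)⁴/1.00 = 265.7 W/m².
Flux falls as S = L/(4πd²), so d = √(L/(4πS)) = √(1.56×10²⁷/(4π·265.7)).

d ≈ 6.84×10¹¹ m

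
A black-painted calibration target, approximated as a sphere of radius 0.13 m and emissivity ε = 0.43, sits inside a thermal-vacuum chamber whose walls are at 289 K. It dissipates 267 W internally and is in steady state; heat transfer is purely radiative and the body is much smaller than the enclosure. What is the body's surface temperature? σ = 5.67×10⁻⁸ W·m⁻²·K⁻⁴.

T ≈ 492 K

For a small grey body in a large enclosure, net radiated power = εσA(T⁴ − T_w⁴).
Steady state: P = εσA(T⁴ − T_w⁴) with A = 4πr² = 0.2124 m².
T⁴ = P/(εσA) + T_w⁴ = 267/(0.43·5.67×10⁻⁸·0.2124) + (289)⁴
    = 5.157×10¹⁰ + 6.976×10⁹ = 5.854×10¹⁰ K⁴.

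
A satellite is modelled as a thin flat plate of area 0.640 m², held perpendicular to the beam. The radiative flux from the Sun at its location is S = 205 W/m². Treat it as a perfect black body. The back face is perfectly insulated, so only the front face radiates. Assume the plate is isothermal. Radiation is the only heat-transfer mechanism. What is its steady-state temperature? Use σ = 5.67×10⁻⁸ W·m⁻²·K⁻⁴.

At equilibrium, absorbed power = emitted power.
Absorbing cross-section = A = 0.6400 m²; emitting surface = A = 0.6400 m² (ratio 1).
S·A_cross = εσ·A_surf·T⁴  ⇒  T⁴ = S/(1σ).
T⁴ = 1.00·205/(1·5.67×10⁻⁸) = 3.616×10⁹ K⁴.
T = (3.616×10⁹)^(1/4).

T ≈ 245 K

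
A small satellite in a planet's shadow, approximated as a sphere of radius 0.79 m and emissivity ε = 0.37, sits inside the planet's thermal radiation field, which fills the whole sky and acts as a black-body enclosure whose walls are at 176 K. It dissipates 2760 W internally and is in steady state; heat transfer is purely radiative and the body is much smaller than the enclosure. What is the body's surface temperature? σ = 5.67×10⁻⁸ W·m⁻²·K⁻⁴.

T ≈ 365 K

For a small grey body in a large enclosure, net radiated power = εσA(T⁴ − T_w⁴).
Steady state: P = εσA(T⁴ − T_w⁴) with A = 4πr² = 7.843 m².
T⁴ = P/(εσA) + T_w⁴ = 2760/(0.37·5.67×10⁻⁸·7.843) + (176)⁴
    = 1.677×10¹⁰ + 9.595×10⁸ = 1.773×10¹⁰ K⁴.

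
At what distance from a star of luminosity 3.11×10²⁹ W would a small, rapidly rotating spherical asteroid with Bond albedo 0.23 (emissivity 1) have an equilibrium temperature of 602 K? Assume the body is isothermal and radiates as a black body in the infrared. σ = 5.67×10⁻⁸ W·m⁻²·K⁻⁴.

For an isothermal black-emitting sphere, (1−a)S·πr² = σ·4πr²·T⁴ ⇒ S = 4σT⁴/(1−a).
S = 4·5.67×10⁻⁸·(602)⁴/0.770 = 38680 W/m².
Flux falls as S = L/(4πd²), so d = √(L/(4πS)) = √(3.11×10²⁹/(4π·38680)).

d ≈ 8.00×10¹¹ m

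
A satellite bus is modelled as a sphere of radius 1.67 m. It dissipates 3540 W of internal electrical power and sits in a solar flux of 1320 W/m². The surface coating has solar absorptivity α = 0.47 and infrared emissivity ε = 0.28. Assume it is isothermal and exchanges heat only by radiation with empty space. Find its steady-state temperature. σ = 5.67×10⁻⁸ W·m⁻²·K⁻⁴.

At steady state, absorbed solar power + internal power = radiated power.
Absorbed: α·S·A_cross = 0.47·1320·8.762 = 5436 W (cross-section πr²).
Total input = 5436 + 3540 = 8976 W.
Radiated: εσ·A_surf·T⁴ with A_surf = 4πr² = 35.05 m².
T⁴ = 8976/(0.28·5.67×10⁻⁸·35.05) = 1.613×10¹⁰ K⁴.

T ≈ 356 K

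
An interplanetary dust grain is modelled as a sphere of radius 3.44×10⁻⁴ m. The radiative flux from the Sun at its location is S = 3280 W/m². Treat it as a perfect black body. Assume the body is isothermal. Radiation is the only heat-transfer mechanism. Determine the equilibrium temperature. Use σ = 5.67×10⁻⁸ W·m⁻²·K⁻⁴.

At equilibrium, absorbed power = emitted power.
Absorbing cross-section = πr² = 3.718×10⁻⁷ m²; emitting surface = 4πr² = 1.487×10⁻⁶ m² (ratio 4).
S·A_cross = εσ·A_surf·T⁴  ⇒  T⁴ = S/(4σ).
T⁴ = 1.00·3280/(4·5.67×10⁻⁸) = 1.446×10¹⁰ K⁴.
T = (1.446×10¹⁰)^(1/4).

T ≈ 347 K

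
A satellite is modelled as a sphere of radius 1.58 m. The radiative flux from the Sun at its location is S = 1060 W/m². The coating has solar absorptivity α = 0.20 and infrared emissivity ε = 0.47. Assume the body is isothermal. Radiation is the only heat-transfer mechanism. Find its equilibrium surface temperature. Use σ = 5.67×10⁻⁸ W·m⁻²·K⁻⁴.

At equilibrium, absorbed power = emitted power.
Absorbing cross-section = πr² = 7.843 m²; emitting surface = 4πr² = 31.37 m² (ratio 4).
αS·A_cross = εσ·A_surf·T⁴  ⇒  T⁴ = αS/(ε·4σ).
T⁴ = 0.200·1060/(0.47·4·5.67×10⁻⁸) = 1.989×10⁹ K⁴.
T = (1.989×10⁹)^(1/4).

T ≈ 211 K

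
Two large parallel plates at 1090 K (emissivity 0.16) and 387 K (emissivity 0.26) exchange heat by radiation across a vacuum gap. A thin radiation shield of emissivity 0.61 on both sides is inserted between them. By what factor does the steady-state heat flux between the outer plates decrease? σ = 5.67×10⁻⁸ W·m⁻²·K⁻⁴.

factor ≈ 1.25

Without shield: q₀ = σΔ(T⁴)/(1/ε₁+1/ε₂−1) with denominator 9.096.
With shield the two gaps are in series; the resistances add: (1/ε₁+1/ε_s−1)+(1/ε_s+1/ε₂−1) = 6.889+4.485 = 11.37.
Heat-flux ratio q₀/q = 11.37/9.096.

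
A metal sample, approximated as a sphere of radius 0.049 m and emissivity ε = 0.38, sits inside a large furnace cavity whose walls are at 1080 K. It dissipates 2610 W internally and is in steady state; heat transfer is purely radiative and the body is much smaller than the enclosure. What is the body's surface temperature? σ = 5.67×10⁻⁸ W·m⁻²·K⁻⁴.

T ≈ 1520 K

For a small grey body in a large enclosure, net radiated power = εσA(T⁴ − T_w⁴).
Steady state: P = εσA(T⁴ − T_w⁴) with A = 4πr² = 0.03017 m².
T⁴ = P/(εσA) + T_w⁴ = 2610/(0.38·5.67×10⁻⁸·0.03017) + (1080)⁴
    = 4.015×10¹² + 1.360×10¹² = 5.375×10¹² K⁴.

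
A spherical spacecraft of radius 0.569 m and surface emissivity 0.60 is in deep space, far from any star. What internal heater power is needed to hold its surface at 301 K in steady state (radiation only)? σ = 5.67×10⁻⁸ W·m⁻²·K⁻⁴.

P = εσ·4πr²·T⁴.
4πr² = 4.069 m²; T⁴ = 8.209×10⁹ K⁴.
P = 0.60·5.67×10⁻⁸·4.069·8.209×10⁹.

P ≈ 1140 W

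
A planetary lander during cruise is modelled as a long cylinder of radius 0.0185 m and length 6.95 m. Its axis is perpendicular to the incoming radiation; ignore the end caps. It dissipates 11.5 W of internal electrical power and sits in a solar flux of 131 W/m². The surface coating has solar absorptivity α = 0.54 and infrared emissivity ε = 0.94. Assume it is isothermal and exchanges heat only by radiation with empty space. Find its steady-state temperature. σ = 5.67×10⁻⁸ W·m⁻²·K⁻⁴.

At steady state, absorbed solar power + internal power = radiated power.
Absorbed: α·S·A_cross = 0.54·131·0.2571 = 18.19 W (cross-section 2rL).
Total input = 18.19 + 11.5 = 29.69 W.
Radiated: εσ·A_surf·T⁴ with A_surf = 2πrL = 0.8079 m².
T⁴ = 29.69/(0.94·5.67×10⁻⁸·0.8079) = 6.896×10⁸ K⁴.

T ≈ 162 K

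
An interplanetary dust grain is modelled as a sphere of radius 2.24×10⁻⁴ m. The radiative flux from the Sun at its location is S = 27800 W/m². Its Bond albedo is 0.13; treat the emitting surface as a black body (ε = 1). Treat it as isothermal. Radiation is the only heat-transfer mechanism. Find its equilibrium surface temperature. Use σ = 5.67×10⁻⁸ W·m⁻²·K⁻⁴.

T ≈ 571 K

At equilibrium, absorbed power = emitted power.
Absorbing cross-section = πr² = 1.576×10⁻⁷ m²; emitting surface = 4πr² = 6.305×10⁻⁷ m² (ratio 4).
(1−a)S·A_cross = εσ·A_surf·T⁴  ⇒  T⁴ = (1−a)S/(4σ).
T⁴ = 0.870·27800/(4·5.67×10⁻⁸) = 1.066×10¹¹ K⁴.
T = (1.066×10¹¹)^(1/4).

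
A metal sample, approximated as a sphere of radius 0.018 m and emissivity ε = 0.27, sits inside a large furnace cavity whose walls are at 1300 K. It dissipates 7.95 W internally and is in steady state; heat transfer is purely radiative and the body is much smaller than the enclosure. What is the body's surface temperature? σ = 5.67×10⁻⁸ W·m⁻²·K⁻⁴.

T ≈ 1310 K

For a small grey body in a large enclosure, net radiated power = εσA(T⁴ − T_w⁴).
Steady state: P = εσA(T⁴ − T_w⁴) with A = 4πr² = 0.004072 m².
T⁴ = P/(εσA) + T_w⁴ = 7.95/(0.27·5.67×10⁻⁸·0.004072) + (1300)⁴
    = 1.275×10¹¹ + 2.856×10¹² = 2.984×10¹² K⁴.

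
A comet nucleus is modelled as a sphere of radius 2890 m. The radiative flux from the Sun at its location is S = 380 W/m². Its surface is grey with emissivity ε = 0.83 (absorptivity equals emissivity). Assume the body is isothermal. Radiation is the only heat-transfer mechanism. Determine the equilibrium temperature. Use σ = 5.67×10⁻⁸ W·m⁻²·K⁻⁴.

At equilibrium, absorbed power = emitted power.
Absorbing cross-section = πr² = 2.624×10⁷ m²; emitting surface = 4πr² = 1.050×10⁸ m² (ratio 4).
εS·A_cross = εσ·A_surf·T⁴  ⇒  T⁴ = S/(4σ)   (ε cancels).
T⁴ = 380/(4·5.67×10⁻⁸) = 1.675×10⁹ K⁴.
T = (1.675×10⁹)^(1/4).

T ≈ 202 K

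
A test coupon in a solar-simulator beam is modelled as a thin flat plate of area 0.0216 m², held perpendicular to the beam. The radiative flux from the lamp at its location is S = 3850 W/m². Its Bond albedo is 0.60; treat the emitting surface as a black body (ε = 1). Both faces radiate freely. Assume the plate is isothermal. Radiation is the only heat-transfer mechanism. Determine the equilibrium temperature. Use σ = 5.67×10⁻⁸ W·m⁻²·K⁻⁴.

T ≈ 341 K

At equilibrium, absorbed power = emitted power.
Absorbing cross-section = A = 0.02160 m²; emitting surface = 2A = 0.04320 m² (ratio 2).
(1−a)S·A_cross = εσ·A_surf·T⁴  ⇒  T⁴ = (1−a)S/(2σ).
T⁴ = 0.400·3850/(2·5.67×10⁻⁸) = 1.358×10¹⁰ K⁴.
T = (1.358×10¹⁰)^(1/4).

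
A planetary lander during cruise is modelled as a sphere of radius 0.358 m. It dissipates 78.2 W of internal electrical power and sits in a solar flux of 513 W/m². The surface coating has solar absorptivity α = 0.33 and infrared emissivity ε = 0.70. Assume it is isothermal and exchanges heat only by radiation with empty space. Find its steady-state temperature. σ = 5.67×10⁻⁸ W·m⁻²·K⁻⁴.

T ≈ 219 K

At steady state, absorbed solar power + internal power = radiated power.
Absorbed: α·S·A_cross = 0.33·513·0.4026 = 68.16 W (cross-section πr²).
Total input = 68.16 + 78.2 = 146.4 W.
Radiated: εσ·A_surf·T⁴ with A_surf = 4πr² = 1.611 m².
T⁴ = 146.4/(0.70·5.67×10⁻⁸·1.611) = 2.290×10⁹ K⁴.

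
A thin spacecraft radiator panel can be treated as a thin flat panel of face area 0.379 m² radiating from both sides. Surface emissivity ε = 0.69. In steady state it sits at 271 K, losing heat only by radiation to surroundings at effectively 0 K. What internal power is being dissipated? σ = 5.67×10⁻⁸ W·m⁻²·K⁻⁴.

Steady state: P = εσA T⁴.
A = 2·0.379 = 0.7580 m²; T⁴ = (271)⁴ = 5.394×10⁹ K⁴.
P = 0.69 × 5.67×10⁻⁸ × 0.7580 × 5.394×10⁹.

P ≈ 160 W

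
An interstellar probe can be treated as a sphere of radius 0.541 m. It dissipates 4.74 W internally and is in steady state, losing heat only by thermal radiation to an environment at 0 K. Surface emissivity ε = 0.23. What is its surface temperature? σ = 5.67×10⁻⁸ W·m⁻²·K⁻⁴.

T ≈ 99.7 K

Steady state: internal power = radiated power, P = εσA T⁴.
Radiating area A = 4πr² = 3.678 m².
T⁴ = P/(εσA) = 4.74/(0.23·5.67×10⁻⁸·3.678) = 9.882×10⁷ K⁴.
T = (9.882×10⁷)^(1/4).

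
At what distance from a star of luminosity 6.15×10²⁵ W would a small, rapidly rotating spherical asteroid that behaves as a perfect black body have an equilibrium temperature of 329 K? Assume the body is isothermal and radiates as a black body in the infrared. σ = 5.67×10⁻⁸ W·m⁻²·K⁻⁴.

d ≈ 4.29×10¹⁰ m

For an isothermal black-emitting sphere, (1−a)S·πr² = σ·4πr²·T⁴ ⇒ S = 4σT⁴/(1−a).
S = 4·5.67×10⁻⁸·(329)⁴/1.00 = 2657 W/m².
Flux falls as S = L/(4πd²), so d = √(L/(4πS)) = √(6.15×10²⁵/(4π·2657)).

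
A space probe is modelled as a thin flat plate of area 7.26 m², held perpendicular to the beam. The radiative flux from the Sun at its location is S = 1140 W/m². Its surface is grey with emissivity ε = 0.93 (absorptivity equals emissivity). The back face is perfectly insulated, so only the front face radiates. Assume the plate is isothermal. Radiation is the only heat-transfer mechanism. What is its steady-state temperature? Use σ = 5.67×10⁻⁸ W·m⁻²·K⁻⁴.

T ≈ 377 K

At equilibrium, absorbed power = emitted power.
Absorbing cross-section = A = 7.260 m²; emitting surface = A = 7.260 m² (ratio 1).
εS·A_cross = εσ·A_surf·T⁴  ⇒  T⁴ = S/(1σ)   (ε cancels).
T⁴ = 1140/(1·5.67×10⁻⁸) = 2.011×10¹⁰ K⁴.
T = (2.011×10¹⁰)^(1/4).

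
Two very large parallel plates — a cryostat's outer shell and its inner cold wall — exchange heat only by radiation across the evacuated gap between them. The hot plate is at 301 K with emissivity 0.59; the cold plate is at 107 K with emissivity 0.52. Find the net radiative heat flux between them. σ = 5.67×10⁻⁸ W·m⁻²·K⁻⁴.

q ≈ 175 W/m²

For two infinite grey parallel plates, q = σ(T₁⁴ − T₂⁴)/(1/ε₁ + 1/ε₂ − 1).
T₁⁴ − T₂⁴ = 8.209×10⁹ − 1.311×10⁸ = 8.077×10⁹ K⁴.
1/ε₁ + 1/ε₂ − 1 = 1.695 + 1.923 − 1 = 2.618.
q = 5.67×10⁻⁸ × 8.077×10⁹ / 2.618.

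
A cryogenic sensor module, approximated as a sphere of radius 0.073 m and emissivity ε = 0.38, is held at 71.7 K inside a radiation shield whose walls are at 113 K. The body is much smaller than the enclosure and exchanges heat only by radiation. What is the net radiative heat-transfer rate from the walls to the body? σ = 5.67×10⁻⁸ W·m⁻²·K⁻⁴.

P_net ≈ 0.197 W

For a small grey body in a large enclosure: P_net = εσA(T_body⁴ − T_wall⁴).
A = 4πr² = 0.06697 m²; T_body⁴ − T_wall⁴ = 2.643×10⁷ − 1.630×10⁸ = -1.366×10⁸ K⁴.
|P_net| = 0.38·5.67×10⁻⁸·0.06697·1.366×10⁸.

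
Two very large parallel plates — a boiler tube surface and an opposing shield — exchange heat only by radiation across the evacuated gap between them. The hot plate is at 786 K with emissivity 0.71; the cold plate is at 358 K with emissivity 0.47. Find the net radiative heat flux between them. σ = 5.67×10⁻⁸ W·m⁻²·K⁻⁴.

q ≈ 8170 W/m²

For two infinite grey parallel plates, q = σ(T₁⁴ − T₂⁴)/(1/ε₁ + 1/ε₂ − 1).
T₁⁴ − T₂⁴ = 3.817×10¹¹ − 1.643×10¹⁰ = 3.652×10¹¹ K⁴.
1/ε₁ + 1/ε₂ − 1 = 1.408 + 2.128 − 1 = 2.536.
q = 5.67×10⁻⁸ × 3.652×10¹¹ / 2.536.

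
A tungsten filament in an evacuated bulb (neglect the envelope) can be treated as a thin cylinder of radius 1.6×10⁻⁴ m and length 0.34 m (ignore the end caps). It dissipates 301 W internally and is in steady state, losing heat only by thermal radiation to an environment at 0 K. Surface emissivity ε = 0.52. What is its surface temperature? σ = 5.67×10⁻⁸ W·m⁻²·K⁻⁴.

T ≈ 2340 K

Steady state: internal power = radiated power, P = εσA T⁴.
Radiating area A = 2πrL = 3.418×10⁻⁴ m².
T⁴ = P/(εσA) = 301/(0.52·5.67×10⁻⁸·3.418×10⁻⁴) = 2.987×10¹³ K⁴.
T = (2.987×10¹³)^(1/4).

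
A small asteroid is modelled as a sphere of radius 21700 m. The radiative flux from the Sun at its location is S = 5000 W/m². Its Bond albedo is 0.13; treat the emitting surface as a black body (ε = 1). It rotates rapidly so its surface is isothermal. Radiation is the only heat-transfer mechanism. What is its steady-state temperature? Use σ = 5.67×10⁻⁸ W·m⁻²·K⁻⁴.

T ≈ 372 K

At equilibrium, absorbed power = emitted power.
Absorbing cross-section = πr² = 1.479×10⁹ m²; emitting surface = 4πr² = 5.917×10⁹ m² (ratio 4).
(1−a)S·A_cross = εσ·A_surf·T⁴  ⇒  T⁴ = (1−a)S/(4σ).
T⁴ = 0.870·5000/(4·5.67×10⁻⁸) = 1.918×10¹⁰ K⁴.
T = (1.918×10¹⁰)^(1/4).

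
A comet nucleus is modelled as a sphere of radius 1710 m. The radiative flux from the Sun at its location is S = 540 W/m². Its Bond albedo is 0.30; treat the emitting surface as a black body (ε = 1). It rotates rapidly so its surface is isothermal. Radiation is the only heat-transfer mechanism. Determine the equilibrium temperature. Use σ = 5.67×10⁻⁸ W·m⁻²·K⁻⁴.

T ≈ 202 K

At equilibrium, absorbed power = emitted power.
Absorbing cross-section = πr² = 9.186×10⁶ m²; emitting surface = 4πr² = 3.675×10⁷ m² (ratio 4).
(1−a)S·A_cross = εσ·A_surf·T⁴  ⇒  T⁴ = (1−a)S/(4σ).
T⁴ = 0.700·540/(4·5.67×10⁻⁸) = 1.667×10⁹ K⁴.
T = (1.667×10⁹)^(1/4).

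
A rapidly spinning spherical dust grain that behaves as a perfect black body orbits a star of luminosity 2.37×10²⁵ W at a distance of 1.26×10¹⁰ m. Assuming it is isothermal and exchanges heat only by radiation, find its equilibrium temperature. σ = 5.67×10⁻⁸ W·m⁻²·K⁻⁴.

First find the stellar flux at distance d: S = L/(4πd²) = 2.37×10²⁵/(4π·(1.26×10¹⁰)²) = 11880 W/m².
For an isothermal sphere, absorbed (1−a)S·πr² = emitted σ·4πr²·T⁴, so T⁴ = (1−a)S/(4σ).
T⁴ = 1.00·11880/(4·5.67×10⁻⁸) = 5.238×10¹⁰ K⁴.

T ≈ 478 K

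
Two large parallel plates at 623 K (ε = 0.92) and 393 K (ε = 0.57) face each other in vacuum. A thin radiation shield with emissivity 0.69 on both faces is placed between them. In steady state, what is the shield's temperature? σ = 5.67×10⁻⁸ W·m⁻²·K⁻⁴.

T_s ≈ 560 K

In steady state the net flux on the hot side equals that on the cold side.
σ(T₁⁴−T_s⁴)/D₁ = σ(T_s⁴−T₂⁴)/D₂, with D₁ = 1/ε₁+1/ε_s−1 = 1.536, D₂ = 1/ε_s+1/ε₂−1 = 2.204.
Solve for T_s⁴: T_s⁴ = (D₂·T₁⁴ + D₁·T₂⁴)/(D₁+D₂) = 9.856×10¹⁰ K⁴.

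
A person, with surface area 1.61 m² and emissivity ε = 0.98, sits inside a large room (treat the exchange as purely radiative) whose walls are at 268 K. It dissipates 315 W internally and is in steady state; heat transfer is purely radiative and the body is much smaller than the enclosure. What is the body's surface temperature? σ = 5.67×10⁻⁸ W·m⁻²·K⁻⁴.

T ≈ 305 K

For a small grey body in a large enclosure, net radiated power = εσA(T⁴ − T_w⁴).
Steady state: P = εσA(T⁴ − T_w⁴) with A = 1.61 m².
T⁴ = P/(εσA) + T_w⁴ = 315/(0.98·5.67×10⁻⁸·1.610) + (268)⁴
    = 3.521×10⁹ + 5.159×10⁹ = 8.680×10⁹ K⁴.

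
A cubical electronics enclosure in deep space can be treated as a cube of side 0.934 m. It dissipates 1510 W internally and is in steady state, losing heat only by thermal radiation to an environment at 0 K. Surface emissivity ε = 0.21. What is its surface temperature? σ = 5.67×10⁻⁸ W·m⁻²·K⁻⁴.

Steady state: internal power = radiated power, P = εσA T⁴.
Radiating area A = 6L² = 5.234 m².
T⁴ = P/(εσA) = 1510/(0.21·5.67×10⁻⁸·5.234) = 2.423×10¹⁰ K⁴.
T = (2.423×10¹⁰)^(1/4).

T ≈ 395 K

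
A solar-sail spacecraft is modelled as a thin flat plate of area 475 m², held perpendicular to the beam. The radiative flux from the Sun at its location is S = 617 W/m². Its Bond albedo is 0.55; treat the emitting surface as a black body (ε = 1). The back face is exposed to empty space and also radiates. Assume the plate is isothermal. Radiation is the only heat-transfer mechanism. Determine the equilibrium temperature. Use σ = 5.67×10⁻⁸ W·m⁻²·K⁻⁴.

T ≈ 222 K

At equilibrium, absorbed power = emitted power.
Absorbing cross-section = A = 475.0 m²; emitting surface = 2A = 950.0 m² (ratio 2).
(1−a)S·A_cross = εσ·A_surf·T⁴  ⇒  T⁴ = (1−a)S/(2σ).
T⁴ = 0.450·617/(2·5.67×10⁻⁸) = 2.448×10⁹ K⁴.
T = (2.448×10⁹)^(1/4).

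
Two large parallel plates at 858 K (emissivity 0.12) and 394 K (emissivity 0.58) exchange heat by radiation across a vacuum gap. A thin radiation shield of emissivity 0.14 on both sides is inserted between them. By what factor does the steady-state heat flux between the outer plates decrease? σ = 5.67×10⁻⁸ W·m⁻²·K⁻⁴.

Without shield: q₀ = σΔ(T⁴)/(1/ε₁+1/ε₂−1) with denominator 9.057.
With shield the two gaps are in series; the resistances add: (1/ε₁+1/ε_s−1)+(1/ε_s+1/ε₂−1) = 14.48+7.867 = 22.34.
Heat-flux ratio q₀/q = 22.34/9.057.

factor ≈ 2.47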